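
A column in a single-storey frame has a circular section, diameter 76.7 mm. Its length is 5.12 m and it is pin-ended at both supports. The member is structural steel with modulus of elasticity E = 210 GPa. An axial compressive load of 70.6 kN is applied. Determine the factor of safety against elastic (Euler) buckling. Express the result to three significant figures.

n ≈ 1.90

I = πd⁴/64 = π×76.7⁴/64 = 1.699×10^6 mm⁴
I = 1.699×10^6 mm⁴ = 1.699×10^-6 m⁴
Effective length L_e = K·L = 1 × 5.12 = 5.120 m
P_cr = π²EI / L_e² = π² × 210×10⁹ × 1.699×10^-6 / 5.120² = 1.343×10^5 N
Factor of safety n = P_cr / P = 134.32 / 70.6 = 1.90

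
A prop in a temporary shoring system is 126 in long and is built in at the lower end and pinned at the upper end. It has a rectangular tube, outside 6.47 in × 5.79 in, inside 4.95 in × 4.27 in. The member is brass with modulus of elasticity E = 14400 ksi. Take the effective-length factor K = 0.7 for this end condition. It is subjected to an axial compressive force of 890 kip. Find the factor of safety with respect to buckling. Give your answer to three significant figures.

n ≈ 1.49

Weak-axis I_min = (h_o·b_o³ − h_i·b_i³)/12 with b_o = 5.79, b_i = 4.270 in (shorter outer/inner sides).
I_min = (6.47×5.79³ − 4.950×4.270³)/12 = 72.54 in⁴
Effective length L_e = K·L = 0.7 × 126 = 88.20 in
P_cr = π²EI / L_e² = π² × 14400×10³ × 72.54 / 88.20² = 1.325×10^6 lb
Factor of safety n = P_cr / P = 1325.3 / 890 = 1.49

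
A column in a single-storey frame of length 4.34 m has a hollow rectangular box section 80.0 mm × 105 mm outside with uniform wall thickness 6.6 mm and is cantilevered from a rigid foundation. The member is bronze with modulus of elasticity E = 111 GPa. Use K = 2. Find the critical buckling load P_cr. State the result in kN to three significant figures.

P_cr ≈ 32.0 kN

Inner dimensions: h_i = 105 − 2×6.6 = 91.80 mm, b_i = 80.0 − 2×6.6 = 66.80 mm
Weak-axis I_min = (h_o·b_o³ − h_i·b_i³)/12 with b_o = 80.0, b_i = 66.80 mm (shorter outer/inner sides).
I_min = (105×80.0³ − 91.80×66.80³)/12 = 2.200×10^6 mm⁴
I = 2.200×10^6 mm⁴ = 2.200×10^-6 m⁴
Effective length L_e = K·L = 2 × 4.34 = 8.680 m
P_cr = π²EI / L_e² = π² × 111×10⁹ × 2.200×10^-6 / 8.680² = 3.199×10^4 N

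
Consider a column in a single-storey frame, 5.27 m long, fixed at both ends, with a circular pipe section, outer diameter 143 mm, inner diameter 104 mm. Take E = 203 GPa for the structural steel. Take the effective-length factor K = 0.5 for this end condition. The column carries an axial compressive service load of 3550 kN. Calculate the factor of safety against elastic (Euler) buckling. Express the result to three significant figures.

d_o = 143 mm, d_i = 104 mm
I = π(d_o⁴ − d_i⁴)/64 = π(143⁴ − 104.0⁴)/64 = 1.478×10^7 mm⁴
I = 1.478×10^7 mm⁴ = 1.478×10^-5 m⁴
Effective length L_e = K·L = 0.5 × 5.27 = 2.635 m
P_cr = π²EI / L_e² = π² × 203×10⁹ × 1.478×10^-5 / 2.635² = 4.266×10^6 N
Factor of safety n = P_cr / P = 4266.0 / 3550 = 1.20

n ≈ 1.20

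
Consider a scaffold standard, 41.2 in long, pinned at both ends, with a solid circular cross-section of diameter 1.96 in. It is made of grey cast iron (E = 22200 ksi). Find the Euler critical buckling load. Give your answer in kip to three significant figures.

P_cr ≈ 93.5 kip

I = πd⁴/64 = π×1.96⁴/64 = 0.7244 in⁴
Effective length L_e = K·L = 1 × 41.2 = 41.20 in
P_cr = π²EI / L_e² = π² × 22200×10³ × 0.7244 / 41.20² = 9.351×10^4 lb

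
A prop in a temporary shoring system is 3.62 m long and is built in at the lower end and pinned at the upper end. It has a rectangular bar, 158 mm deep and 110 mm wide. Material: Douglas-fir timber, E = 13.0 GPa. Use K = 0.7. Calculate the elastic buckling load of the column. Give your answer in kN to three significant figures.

P_cr ≈ 350 kN

Buckling occurs about the weak axis: I_min = h·b³/12 with b = 110 mm (the shorter side).
I_min = 158×110³/12 = 1.752×10^7 mm⁴
I = 1.752×10^7 mm⁴ = 1.752×10^-5 m⁴
Effective length L_e = K·L = 0.7 × 3.62 = 2.534 m
P_cr = π²EI / L_e² = π² × 13.0×10⁹ × 1.752×10^-5 / 2.534² = 3.502×10^5 N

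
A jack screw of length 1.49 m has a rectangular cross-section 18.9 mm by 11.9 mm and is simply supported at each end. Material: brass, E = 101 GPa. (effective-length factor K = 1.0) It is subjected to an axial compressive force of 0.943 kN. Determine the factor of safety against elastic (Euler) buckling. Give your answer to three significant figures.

n ≈ 1.26

Buckling occurs about the weak axis: I_min = h·b³/12 with b = 11.9 mm (the shorter side).
I_min = 18.9×11.9³/12 = 2.654×10^3 mm⁴
I = 2.654×10^3 mm⁴ = 2.654×10^-9 m⁴
Effective length L_e = K·L = 1 × 1.49 = 1.490 m
P_cr = π²EI / L_e² = π² × 101×10⁹ × 2.654×10^-9 / 1.490² = 1.192×10^3 N
Factor of safety n = P_cr / P = 1.1917 / 0.943 = 1.26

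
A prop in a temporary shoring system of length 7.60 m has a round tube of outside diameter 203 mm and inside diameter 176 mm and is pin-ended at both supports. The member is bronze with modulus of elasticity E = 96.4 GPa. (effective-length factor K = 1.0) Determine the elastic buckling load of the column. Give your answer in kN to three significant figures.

P_cr ≈ 597 kN

d_o = 203 mm, d_i = 176 mm
I = π(d_o⁴ − d_i⁴)/64 = π(203⁴ − 176.0⁴)/64 = 3.626×10^7 mm⁴
I = 3.626×10^7 mm⁴ = 3.626×10^-5 m⁴
Effective length L_e = K·L = 1 × 7.60 = 7.600 m
P_cr = π²EI / L_e² = π² × 96.4×10⁹ × 3.626×10^-5 / 7.600² = 5.973×10^5 N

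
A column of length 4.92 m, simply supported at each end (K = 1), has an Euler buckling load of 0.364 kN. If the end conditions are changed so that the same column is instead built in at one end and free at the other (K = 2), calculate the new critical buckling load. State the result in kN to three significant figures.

P_cr ∝ 1/K², so P_cr,new = P_cr,old × (K_old/K_new)² = 0.364 × (1/2)²
= 0.364 × 0.2500 = 0.0910 kN

P_cr ≈ 0.0910 kN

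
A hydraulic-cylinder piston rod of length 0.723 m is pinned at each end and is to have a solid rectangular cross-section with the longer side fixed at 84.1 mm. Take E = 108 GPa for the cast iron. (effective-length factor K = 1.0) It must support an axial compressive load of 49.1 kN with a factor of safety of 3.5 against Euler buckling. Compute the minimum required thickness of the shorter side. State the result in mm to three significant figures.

Required P_cr = n·P = 3.5 × 49.1 = 171.8 kN
L_e = K·L = 1 × 0.723 = 0.7230 m
Required I = P_cr·L_e²/(π²E) = 1.718×10^5 × 0.7230² / (π² × 1.08×10^11) = 8.428×10^-8 m⁴
I_req = 8.428×10^4 mm⁴
Rectangle, weak axis: I_min = h·b³/12 with h = 84.1 mm fixed  ⇒  b = (12I/h)^(1/3) = 22.9 mm

b ≈ 22.9 mm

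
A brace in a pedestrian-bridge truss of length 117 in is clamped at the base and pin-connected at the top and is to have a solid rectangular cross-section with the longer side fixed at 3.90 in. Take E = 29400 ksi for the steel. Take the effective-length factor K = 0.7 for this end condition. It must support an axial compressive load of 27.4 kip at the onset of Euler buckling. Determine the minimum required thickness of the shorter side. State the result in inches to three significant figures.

L_e = K·L = 0.7 × 117 = 81.90 in
Required I = P_cr·L_e²/(π²E) = 2.740×10^4 × 81.90² / (π² × 2.94×10^7) = 0.6334 in⁴
Rectangle, weak axis: I_min = h·b³/12 with h = 3.90 in fixed  ⇒  b = (12I/h)^(1/3) = 1.25 in

b ≈ 1.25 in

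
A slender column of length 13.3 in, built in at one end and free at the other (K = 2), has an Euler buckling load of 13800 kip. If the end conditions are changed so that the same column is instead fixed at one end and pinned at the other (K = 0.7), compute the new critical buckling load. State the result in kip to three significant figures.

P_cr ≈ 113000 kip

P_cr ∝ 1/K², so P_cr,new = P_cr,old × (K_old/K_new)² = 13800 × (2/0.7)²
= 13800 × 8.163 = 113000 kip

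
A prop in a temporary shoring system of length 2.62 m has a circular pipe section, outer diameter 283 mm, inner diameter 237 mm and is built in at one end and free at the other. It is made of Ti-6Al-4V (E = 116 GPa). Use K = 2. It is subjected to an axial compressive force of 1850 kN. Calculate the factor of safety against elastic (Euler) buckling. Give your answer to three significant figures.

n ≈ 3.61

d_o = 283 mm, d_i = 237 mm
I = π(d_o⁴ − d_i⁴)/64 = π(283⁴ − 237.0⁴)/64 = 1.600×10^8 mm⁴
I = 1.600×10^8 mm⁴ = 1.600×10^-4 m⁴
Effective length L_e = K·L = 2 × 2.62 = 5.240 m
P_cr = π²EI / L_e² = π² × 116×10⁹ × 1.600×10^-4 / 5.240² = 6.671×10^6 N
Factor of safety n = P_cr / P = 6671.0 / 1850 = 3.61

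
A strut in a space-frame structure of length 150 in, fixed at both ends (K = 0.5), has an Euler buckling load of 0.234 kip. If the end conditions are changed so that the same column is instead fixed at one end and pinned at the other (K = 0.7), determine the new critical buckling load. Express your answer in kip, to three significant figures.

P_cr ≈ 0.119 kip

P_cr ∝ 1/K², so P_cr,new = P_cr,old × (K_old/K_new)² = 0.234 × (0.5/0.7)²
= 0.234 × 0.5102 = 0.119 kip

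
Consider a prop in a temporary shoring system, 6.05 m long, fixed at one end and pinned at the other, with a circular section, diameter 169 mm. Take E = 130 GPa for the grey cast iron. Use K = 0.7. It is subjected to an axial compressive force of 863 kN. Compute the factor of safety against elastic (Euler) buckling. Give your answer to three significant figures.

I = πd⁴/64 = π×169⁴/64 = 4.004×10^7 mm⁴
I = 4.004×10^7 mm⁴ = 4.004×10^-5 m⁴
Effective length L_e = K·L = 0.7 × 6.05 = 4.235 m
P_cr = π²EI / L_e² = π² × 130×10⁹ × 4.004×10^-5 / 4.235² = 2.865×10^6 N
Factor of safety n = P_cr / P = 2864.5 / 863 = 3.32

n ≈ 3.32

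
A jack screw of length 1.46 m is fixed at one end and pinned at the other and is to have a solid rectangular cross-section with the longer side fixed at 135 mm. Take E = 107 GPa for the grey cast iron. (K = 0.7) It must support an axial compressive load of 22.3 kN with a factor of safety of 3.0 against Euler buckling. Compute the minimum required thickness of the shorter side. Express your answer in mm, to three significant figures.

b ≈ 18.1 mm

Required P_cr = n·P = 3.0 × 22.3 = 66.90 kN
L_e = K·L = 0.7 × 1.46 = 1.022 m
Required I = P_cr·L_e²/(π²E) = 6.690×10^4 × 1.022² / (π² × 1.07×10^11) = 6.617×10^-8 m⁴
I_req = 6.617×10^4 mm⁴
Rectangle, weak axis: I_min = h·b³/12 with h = 135 mm fixed  ⇒  b = (12I/h)^(1/3) = 18.1 mm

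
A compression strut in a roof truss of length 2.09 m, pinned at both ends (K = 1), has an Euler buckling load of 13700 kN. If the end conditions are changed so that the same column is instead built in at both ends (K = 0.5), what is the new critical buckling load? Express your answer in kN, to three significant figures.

P_cr ∝ 1/K², so P_cr,new = P_cr,old × (K_old/K_new)² = 13700 × (1/0.5)²
= 13700 × 4.000 = 54800 kN

P_cr ≈ 54800 kN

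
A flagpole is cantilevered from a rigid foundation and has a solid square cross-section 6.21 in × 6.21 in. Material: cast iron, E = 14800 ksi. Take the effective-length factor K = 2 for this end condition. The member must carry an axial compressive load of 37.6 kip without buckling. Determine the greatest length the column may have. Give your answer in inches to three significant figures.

L_max ≈ 347 in

I = a⁴/12 = 6.21⁴/12 = 123.9 in⁴
At the buckling limit P_cr = P = 3.760×10^4 lb
From P_cr = π²EI/(K·L)²:  L = (1/K)·√(π²EI/P_cr) = (1/2)·√(π²×1.48×10^7×123.9/3.760×10^4)
L = 347 in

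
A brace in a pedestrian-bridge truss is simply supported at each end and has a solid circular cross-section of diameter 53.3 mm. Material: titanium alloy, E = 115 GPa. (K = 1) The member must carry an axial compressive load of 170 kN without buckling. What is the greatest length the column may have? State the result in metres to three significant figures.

I = πd⁴/64 = π×53.3⁴/64 = 3.962×10^5 mm⁴
I = 3.962×10^-7 m⁴
At the buckling limit P_cr = P = 1.700×10^5 N
From P_cr = π²EI/(K·L)²:  L = (1/K)·√(π²EI/P_cr) = (1/1)·√(π²×1.15×10^11×3.962×10^-7/1.700×10^5)
L = 1.63 m

L_max ≈ 1.63 m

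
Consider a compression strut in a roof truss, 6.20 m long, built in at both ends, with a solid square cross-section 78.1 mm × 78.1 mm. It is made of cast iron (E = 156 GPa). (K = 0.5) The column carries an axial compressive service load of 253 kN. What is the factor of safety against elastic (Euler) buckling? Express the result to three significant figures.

I = a⁴/12 = 78.1⁴/12 = 3.100×10^6 mm⁴
I = 3.100×10^6 mm⁴ = 3.100×10^-6 m⁴
Effective length L_e = K·L = 0.5 × 6.20 = 3.100 m
P_cr = π²EI / L_e² = π² × 156×10⁹ × 3.100×10^-6 / 3.100² = 4.967×10^5 N
Factor of safety n = P_cr / P = 496.73 / 253 = 1.96

n ≈ 1.96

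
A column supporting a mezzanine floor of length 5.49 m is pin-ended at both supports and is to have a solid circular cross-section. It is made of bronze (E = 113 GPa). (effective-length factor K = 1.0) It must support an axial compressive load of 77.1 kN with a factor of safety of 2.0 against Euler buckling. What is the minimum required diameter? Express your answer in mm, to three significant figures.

d ≈ 96.0 mm

Required P_cr = n·P = 2.0 × 77.1 = 154.2 kN
L_e = K·L = 1 × 5.49 = 5.490 m
Required I = P_cr·L_e²/(π²E) = 1.542×10^5 × 5.490² / (π² × 1.13×10^11) = 4.167×10^-6 m⁴
I_req = 4.167×10^6 mm⁴
Solid circle: I = πd⁴/64  ⇒  d = (64I/π)^(1/4) = (64×4.167×10^6/π)^(1/4) = 96.0 mm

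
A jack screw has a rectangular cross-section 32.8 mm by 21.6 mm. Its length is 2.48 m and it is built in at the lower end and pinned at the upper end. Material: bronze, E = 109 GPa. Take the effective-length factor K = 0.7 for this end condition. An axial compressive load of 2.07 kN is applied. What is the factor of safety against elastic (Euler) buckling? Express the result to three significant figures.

Buckling occurs about the weak axis: I_min = h·b³/12 with b = 21.6 mm (the shorter side).
I_min = 32.8×21.6³/12 = 2.755×10^4 mm⁴
I = 2.755×10^4 mm⁴ = 2.755×10^-8 m⁴
Effective length L_e = K·L = 0.7 × 2.48 = 1.736 m
P_cr = π²EI / L_e² = π² × 109×10⁹ × 2.755×10^-8 / 1.736² = 9.833×10^3 N
Factor of safety n = P_cr / P = 9.8329 / 2.07 = 4.75

n ≈ 4.75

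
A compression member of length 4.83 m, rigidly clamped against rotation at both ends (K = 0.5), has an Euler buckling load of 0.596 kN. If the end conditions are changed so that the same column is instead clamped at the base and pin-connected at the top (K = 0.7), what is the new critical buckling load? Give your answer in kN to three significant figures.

P_cr ≈ 0.304 kN

P_cr ∝ 1/K², so P_cr,new = P_cr,old × (K_old/K_new)² = 0.596 × (0.5/0.7)²
= 0.596 × 0.5102 = 0.304 kN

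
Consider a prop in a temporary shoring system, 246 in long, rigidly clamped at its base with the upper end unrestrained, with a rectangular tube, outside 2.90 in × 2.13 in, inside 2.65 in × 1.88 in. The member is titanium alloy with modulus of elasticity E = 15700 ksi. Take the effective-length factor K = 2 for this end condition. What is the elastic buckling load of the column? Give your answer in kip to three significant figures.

Weak-axis I_min = (h_o·b_o³ − h_i·b_i³)/12 with b_o = 2.13, b_i = 1.880 in (shorter outer/inner sides).
I_min = (2.90×2.13³ − 2.650×1.880³)/12 = 0.8680 in⁴
Effective length L_e = K·L = 2 × 246 = 492.0 in
P_cr = π²EI / L_e² = π² × 15700×10³ × 0.8680 / 492.0² = 555.6 lb

P_cr ≈ 0.556 kip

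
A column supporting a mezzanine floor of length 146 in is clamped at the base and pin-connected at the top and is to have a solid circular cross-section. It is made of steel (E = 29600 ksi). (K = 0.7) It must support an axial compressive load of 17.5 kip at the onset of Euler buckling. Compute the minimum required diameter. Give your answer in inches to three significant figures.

L_e = K·L = 0.7 × 146 = 102.2 in
Required I = P_cr·L_e²/(π²E) = 1.750×10^4 × 102.2² / (π² × 2.96×10^7) = 0.6257 in⁴
Solid circle: I = πd⁴/64  ⇒  d = (64I/π)^(1/4) = (64×0.6257/π)^(1/4) = 1.89 in

d ≈ 1.89 in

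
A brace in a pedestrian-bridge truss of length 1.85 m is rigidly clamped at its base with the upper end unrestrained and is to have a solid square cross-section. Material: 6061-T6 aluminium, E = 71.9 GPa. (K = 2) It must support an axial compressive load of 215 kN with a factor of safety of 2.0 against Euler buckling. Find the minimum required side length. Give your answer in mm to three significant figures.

a ≈ 99.9 mm

Required P_cr = n·P = 2.0 × 215 = 430.0 kN
L_e = K·L = 2 × 1.85 = 3.700 m
Required I = P_cr·L_e²/(π²E) = 4.300×10^5 × 3.700² / (π² × 7.19×10^10) = 8.296×10^-6 m⁴
I_req = 8.296×10^6 mm⁴
Solid square: I = a⁴/12  ⇒  a = (12I)^(1/4) = (12×8.296×10^6)^(1/4) = 99.9 mm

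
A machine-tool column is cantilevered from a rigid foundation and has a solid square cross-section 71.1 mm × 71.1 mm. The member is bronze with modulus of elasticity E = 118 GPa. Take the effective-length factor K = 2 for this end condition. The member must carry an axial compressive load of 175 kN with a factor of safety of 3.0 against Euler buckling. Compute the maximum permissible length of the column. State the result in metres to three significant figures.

I = a⁴/12 = 71.1⁴/12 = 2.130×10^6 mm⁴
I = 2.130×10^-6 m⁴
Required critical load P_cr = n·P = 3.0 × 175 = 525.0 kN = 5.250×10^5 N
From P_cr = π²EI/(K·L)²:  L = (1/K)·√(π²EI/P_cr) = (1/2)·√(π²×1.18×10^11×2.130×10^-6/5.250×10^5)
L = 1.09 m

L_max ≈ 1.09 m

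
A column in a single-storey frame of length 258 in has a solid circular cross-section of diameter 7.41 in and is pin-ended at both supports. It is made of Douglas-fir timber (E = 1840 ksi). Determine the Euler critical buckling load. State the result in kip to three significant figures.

P_cr ≈ 40.4 kip

I = πd⁴/64 = π×7.41⁴/64 = 148.0 in⁴
Effective length L_e = K·L = 1 × 258 = 258.0 in
P_cr = π²EI / L_e² = π² × 1840×10³ × 148.0 / 258.0² = 4.038×10^4 lb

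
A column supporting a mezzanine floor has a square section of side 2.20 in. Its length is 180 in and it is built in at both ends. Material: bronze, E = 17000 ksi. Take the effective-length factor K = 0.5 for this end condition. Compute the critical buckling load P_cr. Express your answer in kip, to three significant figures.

I = a⁴/12 = 2.20⁴/12 = 1.952 in⁴
Effective length L_e = K·L = 0.5 × 180 = 90.00 in
P_cr = π²EI / L_e² = π² × 17000×10³ × 1.952 / 90.00² = 4.044×10^4 lb

P_cr ≈ 40.4 kip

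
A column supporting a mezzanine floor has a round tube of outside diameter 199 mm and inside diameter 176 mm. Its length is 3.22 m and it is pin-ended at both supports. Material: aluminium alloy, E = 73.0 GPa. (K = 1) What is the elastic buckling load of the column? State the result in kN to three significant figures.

P_cr ≈ 2080 kN

d_o = 199 mm, d_i = 176 mm
I = π(d_o⁴ − d_i⁴)/64 = π(199⁴ − 176.0⁴)/64 = 2.988×10^7 mm⁴
I = 2.988×10^7 mm⁴ = 2.988×10^-5 m⁴
Effective length L_e = K·L = 1 × 3.22 = 3.220 m
P_cr = π²EI / L_e² = π² × 73.0×10⁹ × 2.988×10^-5 / 3.220² = 2.076×10^6 N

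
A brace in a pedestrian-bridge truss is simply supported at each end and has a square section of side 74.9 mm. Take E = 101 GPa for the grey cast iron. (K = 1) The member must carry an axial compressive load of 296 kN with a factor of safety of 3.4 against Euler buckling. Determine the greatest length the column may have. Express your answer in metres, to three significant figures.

L_max ≈ 1.61 m

I = a⁴/12 = 74.9⁴/12 = 2.623×10^6 mm⁴
I = 2.623×10^-6 m⁴
Required critical load P_cr = n·P = 3.4 × 296 = 1006 kN = 1.006×10^6 N
From P_cr = π²EI/(K·L)²:  L = (1/K)·√(π²EI/P_cr) = (1/1)·√(π²×1.01×10^11×2.623×10^-6/1.006×10^6)
L = 1.61 m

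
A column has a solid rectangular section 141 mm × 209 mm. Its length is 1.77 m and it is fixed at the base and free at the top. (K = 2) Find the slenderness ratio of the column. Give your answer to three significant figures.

λ ≈ 87.0

For a rectangle r_min = b/√12 = 141/√12 = 40.70 mm
L_e = K·L = 2 × 1.77 m = 3.540 m = 3540.0 mm
λ = L_e / r_min = 3540.0 / 40.70 = 87.0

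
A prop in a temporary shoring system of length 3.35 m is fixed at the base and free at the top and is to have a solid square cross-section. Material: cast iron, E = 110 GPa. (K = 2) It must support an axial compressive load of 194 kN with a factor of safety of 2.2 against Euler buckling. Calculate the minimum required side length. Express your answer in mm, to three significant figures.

Required P_cr = n·P = 2.2 × 194 = 426.8 kN
L_e = K·L = 2 × 3.35 = 6.700 m
Required I = P_cr·L_e²/(π²E) = 4.268×10^5 × 6.700² / (π² × 1.10×10^11) = 1.765×10^-5 m⁴
I_req = 1.765×10^7 mm⁴
Solid square: I = a⁴/12  ⇒  a = (12I)^(1/4) = (12×1.765×10^7)^(1/4) = 121 mm

a ≈ 121 mm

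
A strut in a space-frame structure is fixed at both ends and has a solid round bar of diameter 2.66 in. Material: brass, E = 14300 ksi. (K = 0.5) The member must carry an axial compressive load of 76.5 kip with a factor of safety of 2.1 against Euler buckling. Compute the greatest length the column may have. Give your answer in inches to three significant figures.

I = πd⁴/64 = π×2.66⁴/64 = 2.458 in⁴
Required critical load P_cr = n·P = 2.1 × 76.5 = 160.6 kip = 1.607×10^5 lb
From P_cr = π²EI/(K·L)²:  L = (1/K)·√(π²EI/P_cr) = (1/0.5)·√(π²×1.43×10^7×2.458/1.607×10^5)
L = 92.9 in

L_max ≈ 92.9 in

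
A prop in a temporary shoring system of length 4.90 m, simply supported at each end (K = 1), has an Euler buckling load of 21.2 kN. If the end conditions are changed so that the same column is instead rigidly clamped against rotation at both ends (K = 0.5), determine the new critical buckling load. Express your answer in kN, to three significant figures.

P_cr ≈ 84.8 kN

P_cr ∝ 1/K², so P_cr,new = P_cr,old × (K_old/K_new)² = 21.2 × (1/0.5)²
= 21.2 × 4.000 = 84.8 kN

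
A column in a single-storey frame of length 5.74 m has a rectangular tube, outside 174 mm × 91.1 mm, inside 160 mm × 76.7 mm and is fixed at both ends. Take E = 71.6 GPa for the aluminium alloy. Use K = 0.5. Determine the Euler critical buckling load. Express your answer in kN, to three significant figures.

P_cr ≈ 424 kN

Weak-axis I_min = (h_o·b_o³ − h_i·b_i³)/12 with b_o = 91.1, b_i = 76.70 mm (shorter outer/inner sides).
I_min = (174×91.1³ − 160.0×76.70³)/12 = 4.947×10^6 mm⁴
I = 4.947×10^6 mm⁴ = 4.947×10^-6 m⁴
Effective length L_e = K·L = 0.5 × 5.74 = 2.870 m
P_cr = π²EI / L_e² = π² × 71.6×10⁹ × 4.947×10^-6 / 2.870² = 4.244×10^5 N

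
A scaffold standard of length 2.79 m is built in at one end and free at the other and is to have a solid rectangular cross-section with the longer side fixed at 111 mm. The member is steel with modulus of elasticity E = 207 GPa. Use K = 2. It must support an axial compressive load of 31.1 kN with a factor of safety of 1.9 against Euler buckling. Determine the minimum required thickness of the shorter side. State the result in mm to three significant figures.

Required P_cr = n·P = 1.9 × 31.1 = 59.09 kN
L_e = K·L = 2 × 2.79 = 5.580 m
Required I = P_cr·L_e²/(π²E) = 5.909×10^4 × 5.580² / (π² × 2.07×10^11) = 9.006×10^-7 m⁴
I_req = 9.006×10^5 mm⁴
Rectangle, weak axis: I_min = h·b³/12 with h = 111 mm fixed  ⇒  b = (12I/h)^(1/3) = 46.0 mm

b ≈ 46.0 mm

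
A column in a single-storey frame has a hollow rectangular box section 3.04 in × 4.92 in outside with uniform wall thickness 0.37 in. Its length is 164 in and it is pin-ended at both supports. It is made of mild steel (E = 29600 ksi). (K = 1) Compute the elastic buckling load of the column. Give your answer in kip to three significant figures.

P_cr ≈ 79.1 kip

Inner dimensions: h_i = 4.92 − 2×0.37 = 4.180 in, b_i = 3.04 − 2×0.37 = 2.300 in
Weak-axis I_min = (h_o·b_o³ − h_i·b_i³)/12 with b_o = 3.04, b_i = 2.300 in (shorter outer/inner sides).
I_min = (4.92×3.04³ − 4.180×2.300³)/12 = 7.281 in⁴
Effective length L_e = K·L = 1 × 164 = 164.0 in
P_cr = π²EI / L_e² = π² × 29600×10³ × 7.281 / 164.0² = 7.908×10^4 lb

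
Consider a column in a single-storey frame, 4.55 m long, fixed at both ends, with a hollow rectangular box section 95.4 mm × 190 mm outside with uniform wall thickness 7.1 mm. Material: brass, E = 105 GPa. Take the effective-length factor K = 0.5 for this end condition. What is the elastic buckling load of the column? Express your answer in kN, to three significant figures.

P_cr ≈ 1180 kN

Inner dimensions: h_i = 190 − 2×7.1 = 175.8 mm, b_i = 95.4 − 2×7.1 = 81.20 mm
Weak-axis I_min = (h_o·b_o³ − h_i·b_i³)/12 with b_o = 95.4, b_i = 81.20 mm (shorter outer/inner sides).
I_min = (190×95.4³ − 175.8×81.20³)/12 = 5.904×10^6 mm⁴
I = 5.904×10^6 mm⁴ = 5.904×10^-6 m⁴
Effective length L_e = K·L = 0.5 × 4.55 = 2.275 m
P_cr = π²EI / L_e² = π² × 105×10⁹ × 5.904×10^-6 / 2.275² = 1.182×10^6 N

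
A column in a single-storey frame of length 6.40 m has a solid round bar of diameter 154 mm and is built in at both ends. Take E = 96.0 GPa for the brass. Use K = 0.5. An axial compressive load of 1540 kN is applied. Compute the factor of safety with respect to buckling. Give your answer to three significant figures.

n ≈ 1.66

I = πd⁴/64 = π×154⁴/64 = 2.761×10^7 mm⁴
I = 2.761×10^7 mm⁴ = 2.761×10^-5 m⁴
Effective length L_e = K·L = 0.5 × 6.40 = 3.200 m
P_cr = π²EI / L_e² = π² × 96.0×10⁹ × 2.761×10^-5 / 3.200² = 2.555×10^6 N
Factor of safety n = P_cr / P = 2554.6 / 1540 = 1.66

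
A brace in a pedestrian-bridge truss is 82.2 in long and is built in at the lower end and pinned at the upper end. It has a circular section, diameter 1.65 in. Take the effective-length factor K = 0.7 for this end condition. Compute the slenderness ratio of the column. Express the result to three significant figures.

λ ≈ 139

I = πd⁴/64 = π×1.65⁴/64 = 0.3638 in⁴
A = 2.138 in²;  r_min = √(I/A) = √(0.3638/2.138) = 0.4125 in
L_e = K·L = 0.7 × 82.2 = 57.54 in
λ = L_e / r_min = 57.540 / 0.4125 = 139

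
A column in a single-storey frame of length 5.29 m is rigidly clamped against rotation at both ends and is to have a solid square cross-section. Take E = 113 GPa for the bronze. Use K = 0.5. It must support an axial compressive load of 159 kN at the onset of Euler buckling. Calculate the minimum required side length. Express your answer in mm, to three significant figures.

L_e = K·L = 0.5 × 5.29 = 2.645 m
Required I = P_cr·L_e²/(π²E) = 1.590×10^5 × 2.645² / (π² × 1.13×10^11) = 9.974×10^-7 m⁴
I_req = 9.974×10^5 mm⁴
Solid square: I = a⁴/12  ⇒  a = (12I)^(1/4) = (12×9.974×10^5)^(1/4) = 58.8 mm

a ≈ 58.8 mm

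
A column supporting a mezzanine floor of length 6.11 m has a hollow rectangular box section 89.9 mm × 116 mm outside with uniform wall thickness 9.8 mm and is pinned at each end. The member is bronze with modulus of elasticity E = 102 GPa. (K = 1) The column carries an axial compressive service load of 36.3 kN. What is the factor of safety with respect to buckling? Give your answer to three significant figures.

Inner dimensions: h_i = 116 − 2×9.8 = 96.40 mm, b_i = 89.9 − 2×9.8 = 70.30 mm
Weak-axis I_min = (h_o·b_o³ − h_i·b_i³)/12 with b_o = 89.9, b_i = 70.30 mm (shorter outer/inner sides).
I_min = (116×89.9³ − 96.40×70.30³)/12 = 4.233×10^6 mm⁴
I = 4.233×10^6 mm⁴ = 4.233×10^-6 m⁴
Effective length L_e = K·L = 1 × 6.11 = 6.110 m
P_cr = π²EI / L_e² = π² × 102×10⁹ × 4.233×10^-6 / 6.110² = 1.141×10^5 N
Factor of safety n = P_cr / P = 114.13 / 36.3 = 3.14

n ≈ 3.14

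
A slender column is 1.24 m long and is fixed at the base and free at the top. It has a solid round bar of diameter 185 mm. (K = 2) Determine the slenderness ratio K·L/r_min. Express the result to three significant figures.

λ ≈ 53.6

For a solid circle r = d/4 = 185/4 = 46.25 mm
L_e = K·L = 2 × 1.24 m = 2.480 m = 2480.0 mm
λ = L_e / r_min = 2480.0 / 46.25 = 53.6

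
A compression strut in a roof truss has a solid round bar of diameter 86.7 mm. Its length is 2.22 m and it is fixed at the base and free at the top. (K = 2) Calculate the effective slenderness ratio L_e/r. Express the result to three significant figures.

λ ≈ 205

I = πd⁴/64 = π×86.7⁴/64 = 2.774×10^6 mm⁴
A = 5.904×10^3 mm²;  r_min = √(I/A) = √(2.774×10^6/5.904×10^3) = 21.68 mm
L_e = K·L = 2 × 2.22 m = 4.440 m = 4440.0 mm
λ = L_e / r_min = 4440.0 / 21.68 = 205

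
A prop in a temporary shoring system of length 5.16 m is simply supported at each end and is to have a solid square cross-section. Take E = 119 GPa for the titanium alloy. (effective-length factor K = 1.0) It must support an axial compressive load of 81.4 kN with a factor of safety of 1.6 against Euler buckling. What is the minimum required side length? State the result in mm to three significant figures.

a ≈ 77.2 mm

Required P_cr = n·P = 1.6 × 81.4 = 130.2 kN
L_e = K·L = 1 × 5.16 = 5.160 m
Required I = P_cr·L_e²/(π²E) = 1.302×10^5 × 5.160² / (π² × 1.19×10^11) = 2.953×10^-6 m⁴
I_req = 2.953×10^6 mm⁴
Solid square: I = a⁴/12  ⇒  a = (12I)^(1/4) = (12×2.953×10^6)^(1/4) = 77.2 mm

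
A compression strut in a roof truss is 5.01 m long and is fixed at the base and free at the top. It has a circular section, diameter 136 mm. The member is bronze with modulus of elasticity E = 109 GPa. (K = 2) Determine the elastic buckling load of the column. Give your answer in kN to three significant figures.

I = πd⁴/64 = π×136⁴/64 = 1.679×10^7 mm⁴
I = 1.679×10^7 mm⁴ = 1.679×10^-5 m⁴
Effective length L_e = K·L = 2 × 5.01 = 10.02 m
P_cr = π²EI / L_e² = π² × 109×10⁹ × 1.679×10^-5 / 10.02² = 1.799×10^5 N

P_cr ≈ 180 kN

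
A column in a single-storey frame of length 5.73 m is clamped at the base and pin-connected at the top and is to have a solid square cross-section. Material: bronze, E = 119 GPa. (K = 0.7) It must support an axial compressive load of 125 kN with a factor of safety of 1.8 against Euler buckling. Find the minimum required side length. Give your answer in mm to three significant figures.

Required P_cr = n·P = 1.8 × 125 = 225.0 kN
L_e = K·L = 0.7 × 5.73 = 4.011 m
Required I = P_cr·L_e²/(π²E) = 2.250×10^5 × 4.011² / (π² × 1.19×10^11) = 3.082×10^-6 m⁴
I_req = 3.082×10^6 mm⁴
Solid square: I = a⁴/12  ⇒  a = (12I)^(1/4) = (12×3.082×10^6)^(1/4) = 78.0 mm

a ≈ 78.0 mm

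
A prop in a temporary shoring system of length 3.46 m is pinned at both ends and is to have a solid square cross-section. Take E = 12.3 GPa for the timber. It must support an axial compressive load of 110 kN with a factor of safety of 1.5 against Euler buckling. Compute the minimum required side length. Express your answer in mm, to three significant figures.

a ≈ 118 mm

Required P_cr = n·P = 1.5 × 110 = 165.0 kN
L_e = K·L = 1 × 3.46 = 3.460 m
Required I = P_cr·L_e²/(π²E) = 1.650×10^5 × 3.460² / (π² × 1.23×10^10) = 1.627×10^-5 m⁴
I_req = 1.627×10^7 mm⁴
Solid square: I = a⁴/12  ⇒  a = (12I)^(1/4) = (12×1.627×10^7)^(1/4) = 118 mm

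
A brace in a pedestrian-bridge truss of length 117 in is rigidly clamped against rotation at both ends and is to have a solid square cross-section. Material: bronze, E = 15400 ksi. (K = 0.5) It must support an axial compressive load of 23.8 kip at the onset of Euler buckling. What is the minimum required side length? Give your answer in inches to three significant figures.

a ≈ 1.59 in

L_e = K·L = 0.5 × 117 = 58.50 in
Required I = P_cr·L_e²/(π²E) = 2.380×10^4 × 58.50² / (π² × 1.54×10^7) = 0.5359 in⁴
Solid square: I = a⁴/12  ⇒  a = (12I)^(1/4) = (12×0.5359)^(1/4) = 1.59 in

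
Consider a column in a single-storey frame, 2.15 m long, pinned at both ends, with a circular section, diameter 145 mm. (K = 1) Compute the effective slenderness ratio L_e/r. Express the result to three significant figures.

λ ≈ 59.3

For a solid circle r = d/4 = 145/4 = 36.25 mm
L_e = K·L = 1 × 2.15 m = 2.150 m = 2150.0 mm
λ = L_e / r_min = 2150.0 / 36.25 = 59.3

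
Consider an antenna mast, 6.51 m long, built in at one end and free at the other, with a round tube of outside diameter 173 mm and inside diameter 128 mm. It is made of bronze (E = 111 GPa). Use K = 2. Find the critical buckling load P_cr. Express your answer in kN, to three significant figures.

d_o = 173 mm, d_i = 128 mm
I = π(d_o⁴ − d_i⁴)/64 = π(173⁴ − 128.0⁴)/64 = 3.079×10^7 mm⁴
I = 3.079×10^7 mm⁴ = 3.079×10^-5 m⁴
Effective length L_e = K·L = 2 × 6.51 = 13.02 m
P_cr = π²EI / L_e² = π² × 111×10⁹ × 3.079×10^-5 / 13.02² = 1.990×10^5 N

P_cr ≈ 199 kN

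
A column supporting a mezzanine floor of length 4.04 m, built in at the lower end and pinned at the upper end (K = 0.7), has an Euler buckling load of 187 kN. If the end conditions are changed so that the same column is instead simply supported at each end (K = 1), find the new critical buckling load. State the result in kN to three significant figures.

P_cr ≈ 91.6 kN

P_cr ∝ 1/K², so P_cr,new = P_cr,old × (K_old/K_new)² = 187 × (0.7/1)²
= 187 × 0.4900 = 91.6 kN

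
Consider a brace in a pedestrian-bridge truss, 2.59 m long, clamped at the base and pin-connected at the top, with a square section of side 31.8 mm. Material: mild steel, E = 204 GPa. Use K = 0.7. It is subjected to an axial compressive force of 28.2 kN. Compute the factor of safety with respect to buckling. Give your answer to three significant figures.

n ≈ 1.85

I = a⁴/12 = 31.8⁴/12 = 8.522×10^4 mm⁴
I = 8.522×10^4 mm⁴ = 8.522×10^-8 m⁴
Effective length L_e = K·L = 0.7 × 2.59 = 1.813 m
P_cr = π²EI / L_e² = π² × 204×10⁹ × 8.522×10^-8 / 1.813² = 5.220×10^4 N
Factor of safety n = P_cr / P = 52.199 / 28.2 = 1.85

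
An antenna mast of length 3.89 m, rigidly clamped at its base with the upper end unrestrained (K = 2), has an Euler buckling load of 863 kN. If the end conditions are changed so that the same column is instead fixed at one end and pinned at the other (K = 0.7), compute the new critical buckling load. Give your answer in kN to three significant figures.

P_cr ≈ 7040 kN

P_cr ∝ 1/K², so P_cr,new = P_cr,old × (K_old/K_new)² = 863 × (2/0.7)²
= 863 × 8.163 = 7040 kN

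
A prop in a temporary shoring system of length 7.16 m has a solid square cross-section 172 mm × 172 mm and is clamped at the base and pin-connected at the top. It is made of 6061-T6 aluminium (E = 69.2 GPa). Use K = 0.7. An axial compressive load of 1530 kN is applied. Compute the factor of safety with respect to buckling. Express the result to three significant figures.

n ≈ 1.30

I = a⁴/12 = 172⁴/12 = 7.293×10^7 mm⁴
I = 7.293×10^7 mm⁴ = 7.293×10^-5 m⁴
Effective length L_e = K·L = 0.7 × 7.16 = 5.012 m
P_cr = π²EI / L_e² = π² × 69.2×10⁹ × 7.293×10^-5 / 5.012² = 1.983×10^6 N
Factor of safety n = P_cr / P = 1983.0 / 1530 = 1.30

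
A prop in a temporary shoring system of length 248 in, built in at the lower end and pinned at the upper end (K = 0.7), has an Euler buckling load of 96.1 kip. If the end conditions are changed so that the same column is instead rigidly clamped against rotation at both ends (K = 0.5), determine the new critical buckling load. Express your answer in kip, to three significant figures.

P_cr ≈ 188 kip

P_cr ∝ 1/K², so P_cr,new = P_cr,old × (K_old/K_new)² = 96.1 × (0.7/0.5)²
= 96.1 × 1.960 = 188 kip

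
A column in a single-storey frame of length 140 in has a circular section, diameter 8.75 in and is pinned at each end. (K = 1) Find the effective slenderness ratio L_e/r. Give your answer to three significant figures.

For a solid circle r = d/4 = 8.75/4 = 2.188 in
L_e = K·L = 1 × 140 = 140.0 in
λ = L_e / r_min = 140.00 / 2.188 = 64.0

λ ≈ 64.0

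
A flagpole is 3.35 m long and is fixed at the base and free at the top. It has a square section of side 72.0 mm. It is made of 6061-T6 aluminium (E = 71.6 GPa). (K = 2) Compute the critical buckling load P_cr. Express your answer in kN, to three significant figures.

P_cr ≈ 35.3 kN

I = a⁴/12 = 72.0⁴/12 = 2.239×10^6 mm⁴
I = 2.239×10^6 mm⁴ = 2.239×10^-6 m⁴
Effective length L_e = K·L = 2 × 3.35 = 6.700 m
P_cr = π²EI / L_e² = π² × 71.6×10⁹ × 2.239×10^-6 / 6.700² = 3.525×10^4 N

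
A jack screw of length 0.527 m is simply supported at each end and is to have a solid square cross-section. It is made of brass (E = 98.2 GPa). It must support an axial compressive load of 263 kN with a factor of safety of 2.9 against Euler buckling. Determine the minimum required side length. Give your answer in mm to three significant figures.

a ≈ 40.2 mm

Required P_cr = n·P = 2.9 × 263 = 762.7 kN
L_e = K·L = 1 × 0.527 = 0.5270 m
Required I = P_cr·L_e²/(π²E) = 7.627×10^5 × 0.5270² / (π² × 9.82×10^10) = 2.186×10^-7 m⁴
I_req = 2.186×10^5 mm⁴
Solid square: I = a⁴/12  ⇒  a = (12I)^(1/4) = (12×2.186×10^5)^(1/4) = 40.2 mm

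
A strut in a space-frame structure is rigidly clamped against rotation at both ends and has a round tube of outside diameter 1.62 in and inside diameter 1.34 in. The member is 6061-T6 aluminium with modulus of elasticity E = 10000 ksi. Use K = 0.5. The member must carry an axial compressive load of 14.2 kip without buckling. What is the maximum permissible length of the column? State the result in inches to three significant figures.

d_o = 1.62 in, d_i = 1.34 in
I = π(d_o⁴ − d_i⁴)/64 = π(1.62⁴ − 1.340⁴)/64 = 0.1798 in⁴
At the buckling limit P_cr = P = 1.420×10^4 lb
From P_cr = π²EI/(K·L)²:  L = (1/K)·√(π²EI/P_cr) = (1/0.5)·√(π²×1.00×10^7×0.1798/1.420×10^4)
L = 70.7 in

L_max ≈ 70.7 in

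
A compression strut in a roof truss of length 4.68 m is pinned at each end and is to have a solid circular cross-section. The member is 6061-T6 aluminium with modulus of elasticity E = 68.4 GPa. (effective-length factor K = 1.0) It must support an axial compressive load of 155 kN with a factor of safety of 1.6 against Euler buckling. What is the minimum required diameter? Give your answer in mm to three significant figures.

d ≈ 113 mm

Required P_cr = n·P = 1.6 × 155 = 248.0 kN
L_e = K·L = 1 × 4.68 = 4.680 m
Required I = P_cr·L_e²/(π²E) = 2.480×10^5 × 4.680² / (π² × 6.84×10^10) = 8.046×10^-6 m⁴
I_req = 8.046×10^6 mm⁴
Solid circle: I = πd⁴/64  ⇒  d = (64I/π)^(1/4) = (64×8.046×10^6/π)^(1/4) = 113 mm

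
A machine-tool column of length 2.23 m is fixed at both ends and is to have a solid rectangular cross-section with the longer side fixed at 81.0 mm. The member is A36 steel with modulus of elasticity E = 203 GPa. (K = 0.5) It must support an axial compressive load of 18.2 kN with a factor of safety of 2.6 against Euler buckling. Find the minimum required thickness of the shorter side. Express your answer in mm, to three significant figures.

Required P_cr = n·P = 2.6 × 18.2 = 47.32 kN
L_e = K·L = 0.5 × 2.23 = 1.115 m
Required I = P_cr·L_e²/(π²E) = 4.732×10^4 × 1.115² / (π² × 2.03×10^11) = 2.936×10^-8 m⁴
I_req = 2.936×10^4 mm⁴
Rectangle, weak axis: I_min = h·b³/12 with h = 81.0 mm fixed  ⇒  b = (12I/h)^(1/3) = 16.3 mm

b ≈ 16.3 mm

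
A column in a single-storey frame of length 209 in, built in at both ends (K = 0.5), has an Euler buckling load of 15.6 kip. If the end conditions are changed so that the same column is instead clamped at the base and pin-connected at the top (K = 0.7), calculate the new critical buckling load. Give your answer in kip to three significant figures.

P_cr ≈ 7.96 kip

P_cr ∝ 1/K², so P_cr,new = P_cr,old × (K_old/K_new)² = 15.6 × (0.5/0.7)²
= 15.6 × 0.5102 = 7.96 kip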